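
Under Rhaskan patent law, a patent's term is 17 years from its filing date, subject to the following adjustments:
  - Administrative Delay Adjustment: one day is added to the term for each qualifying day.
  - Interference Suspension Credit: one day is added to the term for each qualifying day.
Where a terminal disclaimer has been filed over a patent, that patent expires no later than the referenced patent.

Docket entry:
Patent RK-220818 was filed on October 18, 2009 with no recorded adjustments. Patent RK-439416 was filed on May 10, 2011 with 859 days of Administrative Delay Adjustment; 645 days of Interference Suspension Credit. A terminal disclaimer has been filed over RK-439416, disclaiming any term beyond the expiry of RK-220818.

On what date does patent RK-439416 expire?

October 18, 2026

Natural term of RK-439416:
  Base: filing + 17 years → 10 May 2028.
  Administrative Delay Adjustment: +859 days → 16 September 2030.
  Interference Suspension Credit: +645 days → 22 June 2032.
Expiry of referenced patent RK-220818:
  Base: filing + 17 years → 18 October 2026.
Terminal disclaimer: RK-439416 expires on the earlier of 22 June 2032 and 18 October 2026.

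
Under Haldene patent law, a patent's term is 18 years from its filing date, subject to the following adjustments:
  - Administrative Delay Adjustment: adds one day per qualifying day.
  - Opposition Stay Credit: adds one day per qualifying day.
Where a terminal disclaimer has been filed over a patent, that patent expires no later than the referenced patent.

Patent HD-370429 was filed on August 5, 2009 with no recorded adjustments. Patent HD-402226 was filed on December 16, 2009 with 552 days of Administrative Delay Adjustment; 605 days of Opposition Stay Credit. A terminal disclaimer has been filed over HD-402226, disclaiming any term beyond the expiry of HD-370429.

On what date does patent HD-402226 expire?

Natural term of HD-402226:
  Base: filing + 18 years → 16 December 2027.
  Administrative Delay Adjustment: +552 days → 20 June 2029.
  Opposition Stay Credit: +605 days → 15 February 2031.
Expiry of referenced patent HD-370429:
  Base: filing + 18 years → 5 August 2027.
Terminal disclaimer: HD-402226 expires on the earlier of 15 February 2031 and 5 August 2027.

2027-08-05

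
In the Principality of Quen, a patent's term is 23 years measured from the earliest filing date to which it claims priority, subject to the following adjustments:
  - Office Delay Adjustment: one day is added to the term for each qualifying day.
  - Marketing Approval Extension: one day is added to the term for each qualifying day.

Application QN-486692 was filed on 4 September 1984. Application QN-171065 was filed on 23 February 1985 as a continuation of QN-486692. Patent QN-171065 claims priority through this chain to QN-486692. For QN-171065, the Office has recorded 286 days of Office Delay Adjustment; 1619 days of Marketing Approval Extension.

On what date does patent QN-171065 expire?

Earliest priority filing: 4 September 1984.
Base term: 4 September 1984 + 23 years → 4 September 2007.
Office Delay Adjustment: +286 days → 16 June 2008.
Marketing Approval Extension: +1619 days → 21 November 2012.

2012-11-21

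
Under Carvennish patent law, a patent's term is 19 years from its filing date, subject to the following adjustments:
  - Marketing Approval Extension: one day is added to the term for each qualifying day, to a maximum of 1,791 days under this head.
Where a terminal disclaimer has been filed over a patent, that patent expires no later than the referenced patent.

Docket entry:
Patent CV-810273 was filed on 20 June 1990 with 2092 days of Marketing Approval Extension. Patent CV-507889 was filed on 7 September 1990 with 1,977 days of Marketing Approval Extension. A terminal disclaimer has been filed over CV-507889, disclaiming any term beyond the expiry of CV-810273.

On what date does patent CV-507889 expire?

Natural term of CV-507889:
  Base: filing + 19 years → 7 September 2009.
  Marketing Approval Extension: 1977 days claimed exceeds the 1791-day cap, so +1791 days → 3 August 2014.
Expiry of referenced patent CV-810273:
  Base: filing + 19 years → 20 June 2009.
  Marketing Approval Extension: 2092 days claimed exceeds the 1791-day cap, so +1791 days → 16 May 2014.
Terminal disclaimer: CV-507889 expires on the earlier of 3 August 2014 and 16 May 2014.

May 16, 2014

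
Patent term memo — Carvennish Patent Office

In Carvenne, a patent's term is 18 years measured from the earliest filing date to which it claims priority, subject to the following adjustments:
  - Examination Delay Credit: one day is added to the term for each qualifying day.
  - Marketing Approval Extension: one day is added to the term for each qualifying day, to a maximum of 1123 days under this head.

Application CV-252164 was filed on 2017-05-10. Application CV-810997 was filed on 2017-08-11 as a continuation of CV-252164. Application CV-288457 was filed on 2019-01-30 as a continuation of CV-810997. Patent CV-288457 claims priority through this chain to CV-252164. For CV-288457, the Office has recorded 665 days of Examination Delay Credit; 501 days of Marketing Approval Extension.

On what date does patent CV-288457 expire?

July 19, 2038

Earliest priority filing: 10 May 2017.
Base term: 10 May 2017 + 18 years → 10 May 2035.
Examination Delay Credit: +665 days → 5 March 2037.
Marketing Approval Extension: 501 days (within the 1123-day cap) → +501 days → 19 July 2038.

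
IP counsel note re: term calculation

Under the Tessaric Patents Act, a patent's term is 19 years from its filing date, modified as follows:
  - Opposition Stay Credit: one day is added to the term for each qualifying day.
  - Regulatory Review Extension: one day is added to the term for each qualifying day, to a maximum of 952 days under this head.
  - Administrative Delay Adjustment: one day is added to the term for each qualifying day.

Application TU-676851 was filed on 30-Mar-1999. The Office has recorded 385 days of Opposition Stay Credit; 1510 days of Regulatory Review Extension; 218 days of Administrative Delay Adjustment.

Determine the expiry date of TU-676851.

July 2, 2022

Base term: filing date + 19 years → 30 March 2018.
Opposition Stay Credit: +385 days → 19 April 2019.
Regulatory Review Extension: 1510 days claimed exceeds the 952-day cap, so +952 days → 26 November 2021.
Administrative Delay Adjustment: +218 days → 2 July 2022.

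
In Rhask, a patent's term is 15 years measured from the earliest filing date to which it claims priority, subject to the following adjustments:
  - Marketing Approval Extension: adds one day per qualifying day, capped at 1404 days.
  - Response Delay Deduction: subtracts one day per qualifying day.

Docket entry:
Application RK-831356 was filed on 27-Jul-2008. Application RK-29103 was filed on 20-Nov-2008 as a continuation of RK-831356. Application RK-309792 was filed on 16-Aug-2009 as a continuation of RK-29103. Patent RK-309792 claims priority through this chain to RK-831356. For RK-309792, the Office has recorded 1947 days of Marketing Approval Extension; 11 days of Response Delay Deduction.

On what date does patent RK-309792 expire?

2027-05-20

Earliest priority filing: 27 July 2008.
Base term: 27 July 2008 + 15 years → 27 July 2023.
Marketing Approval Extension: 1947 days claimed exceeds the 1404-day cap, so +1404 days → 31 May 2027.
Response Delay Deduction: −11 days → 20 May 2027.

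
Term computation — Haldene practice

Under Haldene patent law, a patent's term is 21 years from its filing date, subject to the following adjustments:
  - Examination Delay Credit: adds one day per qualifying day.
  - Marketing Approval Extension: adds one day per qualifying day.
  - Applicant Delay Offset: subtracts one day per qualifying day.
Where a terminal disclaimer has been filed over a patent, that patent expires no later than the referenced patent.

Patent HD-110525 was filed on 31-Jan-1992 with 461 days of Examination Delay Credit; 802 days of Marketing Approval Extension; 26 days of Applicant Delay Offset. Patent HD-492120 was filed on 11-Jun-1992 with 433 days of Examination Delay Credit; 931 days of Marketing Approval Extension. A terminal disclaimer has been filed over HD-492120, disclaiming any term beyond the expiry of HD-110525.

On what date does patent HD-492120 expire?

June 21, 2016

Natural term of HD-492120:
  Base: filing + 21 years → 11 June 2013.
  Examination Delay Credit: +433 days → 18 August 2014.
  Marketing Approval Extension: +931 days → 6 March 2017.
Expiry of referenced patent HD-110525:
  Base: filing + 21 years → 31 January 2013.
  Examination Delay Credit: +461 days → 7 May 2014.
  Marketing Approval Extension: +802 days → 17 July 2016.
  Applicant Delay Offset: −26 days → 21 June 2016.
Terminal disclaimer: HD-492120 expires on the earlier of 6 March 2017 and 21 June 2016.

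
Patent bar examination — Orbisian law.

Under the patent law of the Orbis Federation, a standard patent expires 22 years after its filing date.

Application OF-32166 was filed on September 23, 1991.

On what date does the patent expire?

Filing date + 22 years → 23 September 2013.

September 23, 2013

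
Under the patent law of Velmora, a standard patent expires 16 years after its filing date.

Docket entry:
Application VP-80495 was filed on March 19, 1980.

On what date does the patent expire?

1996-03-19

Filing date + 16 years → 19 March 1996.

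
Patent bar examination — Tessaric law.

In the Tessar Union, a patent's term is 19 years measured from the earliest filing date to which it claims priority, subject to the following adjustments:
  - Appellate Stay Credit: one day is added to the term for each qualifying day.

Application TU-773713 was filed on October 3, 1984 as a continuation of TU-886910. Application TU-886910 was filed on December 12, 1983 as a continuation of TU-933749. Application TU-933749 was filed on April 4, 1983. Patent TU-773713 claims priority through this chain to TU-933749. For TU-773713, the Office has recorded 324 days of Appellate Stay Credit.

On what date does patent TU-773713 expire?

2003-02-22

Earliest priority filing: 4 April 1983.
Base term: 4 April 1983 + 19 years → 4 April 2002.
Appellate Stay Credit: +324 days → 22 February 2003.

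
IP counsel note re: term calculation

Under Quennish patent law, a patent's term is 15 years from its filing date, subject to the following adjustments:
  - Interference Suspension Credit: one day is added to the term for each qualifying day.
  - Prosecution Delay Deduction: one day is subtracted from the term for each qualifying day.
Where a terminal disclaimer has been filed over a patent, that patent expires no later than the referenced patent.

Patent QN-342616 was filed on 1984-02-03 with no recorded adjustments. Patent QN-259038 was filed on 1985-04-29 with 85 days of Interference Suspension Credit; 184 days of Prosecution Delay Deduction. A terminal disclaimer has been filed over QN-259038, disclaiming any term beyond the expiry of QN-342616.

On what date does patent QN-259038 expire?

1999-02-03

Natural term of QN-259038:
  Base: filing + 15 years → 29 April 2000.
  Interference Suspension Credit: +85 days → 23 July 2000.
  Prosecution Delay Deduction: −184 days → 21 January 2000.
Expiry of referenced patent QN-342616:
  Base: filing + 15 years → 3 February 1999.
Terminal disclaimer: QN-259038 expires on the earlier of 21 January 2000 and 3 February 1999.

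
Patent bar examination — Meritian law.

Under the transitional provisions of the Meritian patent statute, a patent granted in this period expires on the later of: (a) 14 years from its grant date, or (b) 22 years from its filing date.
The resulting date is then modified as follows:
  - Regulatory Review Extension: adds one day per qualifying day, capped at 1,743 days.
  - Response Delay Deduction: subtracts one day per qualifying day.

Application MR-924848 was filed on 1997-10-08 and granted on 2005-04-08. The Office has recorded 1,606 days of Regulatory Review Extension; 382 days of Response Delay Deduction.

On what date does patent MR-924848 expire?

February 13, 2023

(a) grant + 14 years → 8 April 2019.
(b) filing + 22 years → 8 October 2019.
Later of the two: 8 October 2019.
Regulatory Review Extension: 1606 days (within the 1743-day cap) → +1606 days → 1 March 2024.
Response Delay Deduction: −382 days → 13 February 2023.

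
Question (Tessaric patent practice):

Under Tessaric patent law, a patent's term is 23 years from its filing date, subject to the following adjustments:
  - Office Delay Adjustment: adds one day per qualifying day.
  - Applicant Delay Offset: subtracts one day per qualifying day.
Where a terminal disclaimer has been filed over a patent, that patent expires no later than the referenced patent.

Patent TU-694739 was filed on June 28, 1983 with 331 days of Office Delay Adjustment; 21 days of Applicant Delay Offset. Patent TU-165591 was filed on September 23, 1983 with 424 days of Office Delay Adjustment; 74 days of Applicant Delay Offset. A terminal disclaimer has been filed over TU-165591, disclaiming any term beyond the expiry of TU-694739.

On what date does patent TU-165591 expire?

May 4, 2007

Natural term of TU-165591:
  Base: filing + 23 years → 23 September 2006.
  Office Delay Adjustment: +424 days → 21 November 2007.
  Applicant Delay Offset: −74 days → 8 September 2007.
Expiry of referenced patent TU-694739:
  Base: filing + 23 years → 28 June 2006.
  Office Delay Adjustment: +331 days → 25 May 2007.
  Applicant Delay Offset: −21 days → 4 May 2007.
Terminal disclaimer: TU-165591 expires on the earlier of 8 September 2007 and 4 May 2007.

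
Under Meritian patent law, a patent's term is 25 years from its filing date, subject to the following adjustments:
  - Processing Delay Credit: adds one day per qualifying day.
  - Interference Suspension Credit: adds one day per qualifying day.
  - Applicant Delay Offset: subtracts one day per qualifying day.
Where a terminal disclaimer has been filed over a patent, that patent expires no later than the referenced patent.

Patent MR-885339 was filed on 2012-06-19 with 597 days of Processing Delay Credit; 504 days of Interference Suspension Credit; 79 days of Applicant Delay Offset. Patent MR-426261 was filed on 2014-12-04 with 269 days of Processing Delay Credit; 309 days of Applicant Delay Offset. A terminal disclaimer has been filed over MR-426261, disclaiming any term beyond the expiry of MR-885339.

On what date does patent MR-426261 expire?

Natural term of MR-426261:
  Base: filing + 25 years → 4 December 2039.
  Processing Delay Credit: +269 days → 29 August 2040.
  Applicant Delay Offset: −309 days → 25 October 2039.
Expiry of referenced patent MR-885339:
  Base: filing + 25 years → 19 June 2037.
  Processing Delay Credit: +597 days → 6 February 2039.
  Interference Suspension Credit: +504 days → 24 June 2040.
  Applicant Delay Offset: −79 days → 6 April 2040.
Terminal disclaimer: MR-426261 expires on the earlier of 25 October 2039 and 6 April 2040.

October 25, 2039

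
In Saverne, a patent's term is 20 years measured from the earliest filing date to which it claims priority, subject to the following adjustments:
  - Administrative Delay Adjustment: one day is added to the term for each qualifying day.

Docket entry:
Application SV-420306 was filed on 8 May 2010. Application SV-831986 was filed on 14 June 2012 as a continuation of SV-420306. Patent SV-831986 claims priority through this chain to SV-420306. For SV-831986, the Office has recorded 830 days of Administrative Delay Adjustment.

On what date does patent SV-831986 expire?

Earliest priority filing: 8 May 2010.
Base term: 8 May 2010 + 20 years → 8 May 2030.
Administrative Delay Adjustment: +830 days → 15 August 2032.

2032-08-15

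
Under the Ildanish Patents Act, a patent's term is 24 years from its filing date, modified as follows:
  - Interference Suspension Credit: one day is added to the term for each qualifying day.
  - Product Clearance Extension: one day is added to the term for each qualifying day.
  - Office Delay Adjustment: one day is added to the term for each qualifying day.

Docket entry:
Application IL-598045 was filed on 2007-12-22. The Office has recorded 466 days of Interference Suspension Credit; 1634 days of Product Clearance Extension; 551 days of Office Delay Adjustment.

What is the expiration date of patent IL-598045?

Base term: filing date + 24 years → 22 December 2031.
Interference Suspension Credit: +466 days → 1 April 2033.
Product Clearance Extension: +1634 days → 21 September 2037.
Office Delay Adjustment: +551 days → 26 March 2039.

March 26, 2039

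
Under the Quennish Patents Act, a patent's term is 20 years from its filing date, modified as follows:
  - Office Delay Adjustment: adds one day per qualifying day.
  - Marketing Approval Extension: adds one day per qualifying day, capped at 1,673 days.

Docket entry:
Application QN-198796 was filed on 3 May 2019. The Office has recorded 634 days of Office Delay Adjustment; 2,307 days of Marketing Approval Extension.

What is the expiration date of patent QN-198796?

August 26, 2045

Base term: filing date + 20 years → 3 May 2039.
Office Delay Adjustment: +634 days → 26 January 2041.
Marketing Approval Extension: 2307 days claimed exceeds the 1673-day cap, so +1673 days → 26 August 2045.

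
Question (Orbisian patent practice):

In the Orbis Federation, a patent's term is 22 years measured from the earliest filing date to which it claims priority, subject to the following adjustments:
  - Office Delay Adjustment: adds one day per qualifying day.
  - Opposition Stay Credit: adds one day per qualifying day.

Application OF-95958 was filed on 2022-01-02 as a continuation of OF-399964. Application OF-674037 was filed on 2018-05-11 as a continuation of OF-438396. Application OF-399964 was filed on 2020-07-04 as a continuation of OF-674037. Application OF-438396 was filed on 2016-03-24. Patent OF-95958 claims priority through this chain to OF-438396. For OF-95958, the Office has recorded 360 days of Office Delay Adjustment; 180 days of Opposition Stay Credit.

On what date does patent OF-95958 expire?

Earliest priority filing: 24 March 2016.
Base term: 24 March 2016 + 22 years → 24 March 2038.
Office Delay Adjustment: +360 days → 19 March 2039.
Opposition Stay Credit: +180 days → 15 September 2039.

2039-09-15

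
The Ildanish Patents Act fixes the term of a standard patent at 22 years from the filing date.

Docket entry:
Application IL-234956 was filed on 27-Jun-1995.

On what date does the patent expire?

June 27, 2017

Filing date + 22 years → 27 June 2017.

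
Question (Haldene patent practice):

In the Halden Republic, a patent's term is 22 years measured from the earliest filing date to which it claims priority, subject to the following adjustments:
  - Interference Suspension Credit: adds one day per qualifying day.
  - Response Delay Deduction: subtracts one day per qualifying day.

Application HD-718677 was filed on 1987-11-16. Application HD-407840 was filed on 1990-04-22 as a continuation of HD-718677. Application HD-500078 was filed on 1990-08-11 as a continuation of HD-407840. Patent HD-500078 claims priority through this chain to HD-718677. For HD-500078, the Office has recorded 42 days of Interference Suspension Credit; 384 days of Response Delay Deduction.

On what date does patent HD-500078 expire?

Earliest priority filing: 16 November 1987.
Base term: 16 November 1987 + 22 years → 16 November 2009.
Interference Suspension Credit: +42 days → 28 December 2009.
Response Delay Deduction: −384 days → 9 December 2008.

December 9, 2008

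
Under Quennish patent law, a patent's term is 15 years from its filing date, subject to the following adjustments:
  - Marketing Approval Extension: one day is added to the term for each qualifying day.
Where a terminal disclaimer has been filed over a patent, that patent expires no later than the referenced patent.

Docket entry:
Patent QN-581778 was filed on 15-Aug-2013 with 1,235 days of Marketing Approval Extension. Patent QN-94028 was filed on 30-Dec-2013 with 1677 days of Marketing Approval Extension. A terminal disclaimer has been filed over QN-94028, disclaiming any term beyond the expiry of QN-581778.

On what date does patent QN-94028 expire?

Natural term of QN-94028:
  Base: filing + 15 years → 30 December 2028.
  Marketing Approval Extension: +1677 days → 3 August 2033.
Expiry of referenced patent QN-581778:
  Base: filing + 15 years → 15 August 2028.
  Marketing Approval Extension: +1235 days → 2 January 2032.
Terminal disclaimer: QN-94028 expires on the earlier of 3 August 2033 and 2 January 2032.

2032-01-02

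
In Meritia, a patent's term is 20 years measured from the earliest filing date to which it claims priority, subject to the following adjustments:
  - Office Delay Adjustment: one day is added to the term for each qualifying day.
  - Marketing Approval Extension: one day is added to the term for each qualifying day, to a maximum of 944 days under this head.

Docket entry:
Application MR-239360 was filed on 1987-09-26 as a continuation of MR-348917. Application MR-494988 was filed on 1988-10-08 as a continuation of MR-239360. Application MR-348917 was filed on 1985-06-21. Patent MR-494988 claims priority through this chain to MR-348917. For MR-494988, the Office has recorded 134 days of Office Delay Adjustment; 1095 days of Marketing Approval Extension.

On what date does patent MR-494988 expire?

June 3, 2008

Earliest priority filing: 21 June 1985.
Base term: 21 June 1985 + 20 years → 21 June 2005.
Office Delay Adjustment: +134 days → 2 November 2005.
Marketing Approval Extension: 1095 days claimed exceeds the 944-day cap, so +944 days → 3 June 2008.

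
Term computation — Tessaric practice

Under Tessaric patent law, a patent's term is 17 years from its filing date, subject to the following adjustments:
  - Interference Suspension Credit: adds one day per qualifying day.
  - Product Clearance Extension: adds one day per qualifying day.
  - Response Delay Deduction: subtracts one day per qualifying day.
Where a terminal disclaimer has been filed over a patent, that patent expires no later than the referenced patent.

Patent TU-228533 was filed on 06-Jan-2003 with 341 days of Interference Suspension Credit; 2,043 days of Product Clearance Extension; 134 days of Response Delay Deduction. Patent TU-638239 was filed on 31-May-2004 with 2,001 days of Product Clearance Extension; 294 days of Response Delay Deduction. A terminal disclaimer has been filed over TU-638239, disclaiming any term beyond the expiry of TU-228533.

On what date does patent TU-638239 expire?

Natural term of TU-638239:
  Base: filing + 17 years → 31 May 2021.
  Product Clearance Extension: +2001 days → 22 November 2026.
  Response Delay Deduction: −294 days → 1 February 2026.
Expiry of referenced patent TU-228533:
  Base: filing + 17 years → 6 January 2020.
  Interference Suspension Credit: +341 days → 12 December 2020.
  Product Clearance Extension: +2043 days → 17 July 2026.
  Response Delay Deduction: −134 days → 5 March 2026.
Terminal disclaimer: TU-638239 expires on the earlier of 1 February 2026 and 5 March 2026.

2026-02-01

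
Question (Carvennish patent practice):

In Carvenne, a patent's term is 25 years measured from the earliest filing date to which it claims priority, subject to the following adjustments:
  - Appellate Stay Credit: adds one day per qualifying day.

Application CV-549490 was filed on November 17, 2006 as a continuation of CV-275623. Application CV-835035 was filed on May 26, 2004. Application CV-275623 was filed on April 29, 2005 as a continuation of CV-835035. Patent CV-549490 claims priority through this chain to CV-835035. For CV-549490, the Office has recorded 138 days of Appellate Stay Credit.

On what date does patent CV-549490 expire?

Earliest priority filing: 26 May 2004.
Base term: 26 May 2004 + 25 years → 26 May 2029.
Appellate Stay Credit: +138 days → 11 October 2029.

2029-10-11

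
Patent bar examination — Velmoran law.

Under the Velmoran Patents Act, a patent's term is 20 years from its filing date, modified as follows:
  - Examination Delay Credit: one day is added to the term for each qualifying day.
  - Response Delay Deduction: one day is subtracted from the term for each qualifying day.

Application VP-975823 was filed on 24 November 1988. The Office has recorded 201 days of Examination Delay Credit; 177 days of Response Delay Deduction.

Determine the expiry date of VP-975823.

2008-12-18

Base term: filing date + 20 years → 24 November 2008.
Examination Delay Credit: +201 days → 13 June 2009.
Response Delay Deduction: −177 days → 18 December 2008.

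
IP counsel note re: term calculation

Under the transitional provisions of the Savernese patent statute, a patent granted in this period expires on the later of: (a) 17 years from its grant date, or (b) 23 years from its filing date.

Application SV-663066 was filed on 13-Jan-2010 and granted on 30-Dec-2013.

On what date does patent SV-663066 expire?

(a) grant + 17 years → 30 December 2030.
(b) filing + 23 years → 13 January 2033.
Later of the two: 13 January 2033.

2033-01-13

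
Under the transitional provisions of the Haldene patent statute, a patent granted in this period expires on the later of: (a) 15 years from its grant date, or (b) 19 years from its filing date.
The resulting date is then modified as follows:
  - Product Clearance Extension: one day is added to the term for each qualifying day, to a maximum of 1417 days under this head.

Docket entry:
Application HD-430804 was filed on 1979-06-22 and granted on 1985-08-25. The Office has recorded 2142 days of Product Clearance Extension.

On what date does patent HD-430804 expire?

(a) grant + 15 years → 25 August 2000.
(b) filing + 19 years → 22 June 1998.
Later of the two: 25 August 2000.
Product Clearance Extension: 2142 days claimed exceeds the 1417-day cap, so +1417 days → 12 July 2004.

July 12, 2004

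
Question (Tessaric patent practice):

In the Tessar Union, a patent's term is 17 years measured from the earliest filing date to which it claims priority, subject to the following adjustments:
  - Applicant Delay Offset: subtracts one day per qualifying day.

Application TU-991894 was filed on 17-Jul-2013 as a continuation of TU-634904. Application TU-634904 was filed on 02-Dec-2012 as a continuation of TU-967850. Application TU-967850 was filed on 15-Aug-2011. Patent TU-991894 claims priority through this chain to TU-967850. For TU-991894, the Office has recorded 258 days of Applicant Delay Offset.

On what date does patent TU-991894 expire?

December 1, 2027

Earliest priority filing: 15 August 2011.
Base term: 15 August 2011 + 17 years → 15 August 2028.
Applicant Delay Offset: −258 days → 1 December 2027.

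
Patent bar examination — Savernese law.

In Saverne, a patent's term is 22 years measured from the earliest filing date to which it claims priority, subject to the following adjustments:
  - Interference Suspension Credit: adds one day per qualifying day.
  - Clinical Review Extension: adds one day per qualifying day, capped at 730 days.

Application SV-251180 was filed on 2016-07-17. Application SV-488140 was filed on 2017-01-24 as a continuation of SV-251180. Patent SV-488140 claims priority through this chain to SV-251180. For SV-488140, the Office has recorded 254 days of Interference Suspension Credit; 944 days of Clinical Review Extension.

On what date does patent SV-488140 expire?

Earliest priority filing: 17 July 2016.
Base term: 17 July 2016 + 22 years → 17 July 2038.
Interference Suspension Credit: +254 days → 28 March 2039.
Clinical Review Extension: 944 days claimed exceeds the 730-day cap, so +730 days → 27 March 2041.

March 27, 2041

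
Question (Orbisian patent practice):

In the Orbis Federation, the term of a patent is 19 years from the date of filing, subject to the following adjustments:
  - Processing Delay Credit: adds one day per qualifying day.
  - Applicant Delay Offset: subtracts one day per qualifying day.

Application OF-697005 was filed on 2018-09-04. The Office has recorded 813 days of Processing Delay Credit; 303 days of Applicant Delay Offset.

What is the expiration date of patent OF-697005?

Base term: filing date + 19 years → 4 September 2037.
Processing Delay Credit: +813 days → 26 November 2039.
Applicant Delay Offset: −303 days → 27 January 2039.

2039-01-27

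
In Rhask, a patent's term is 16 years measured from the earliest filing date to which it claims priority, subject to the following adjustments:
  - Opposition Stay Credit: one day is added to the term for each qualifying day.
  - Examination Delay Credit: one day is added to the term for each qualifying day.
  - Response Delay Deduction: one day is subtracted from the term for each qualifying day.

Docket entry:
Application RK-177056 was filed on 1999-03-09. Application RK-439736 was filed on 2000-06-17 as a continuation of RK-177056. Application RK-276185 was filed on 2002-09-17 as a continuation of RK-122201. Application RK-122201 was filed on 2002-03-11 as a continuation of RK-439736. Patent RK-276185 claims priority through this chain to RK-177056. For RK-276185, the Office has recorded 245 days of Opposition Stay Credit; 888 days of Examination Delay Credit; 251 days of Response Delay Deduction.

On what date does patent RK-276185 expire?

Earliest priority filing: 9 March 1999.
Base term: 9 March 1999 + 16 years → 9 March 2015.
Opposition Stay Credit: +245 days → 9 November 2015.
Examination Delay Credit: +888 days → 15 April 2018.
Response Delay Deduction: −251 days → 7 August 2017.

August 7, 2017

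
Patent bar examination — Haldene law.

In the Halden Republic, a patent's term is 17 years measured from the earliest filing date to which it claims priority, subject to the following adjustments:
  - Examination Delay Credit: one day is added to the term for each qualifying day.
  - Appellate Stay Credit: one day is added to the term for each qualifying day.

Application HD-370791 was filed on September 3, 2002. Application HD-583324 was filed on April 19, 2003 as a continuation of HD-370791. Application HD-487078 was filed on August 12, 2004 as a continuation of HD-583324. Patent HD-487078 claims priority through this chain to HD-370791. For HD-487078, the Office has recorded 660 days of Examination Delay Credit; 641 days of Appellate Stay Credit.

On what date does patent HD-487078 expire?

Earliest priority filing: 3 September 2002.
Base term: 3 September 2002 + 17 years → 3 September 2019.
Examination Delay Credit: +660 days → 24 June 2021.
Appellate Stay Credit: +641 days → 27 March 2023.

March 27, 2023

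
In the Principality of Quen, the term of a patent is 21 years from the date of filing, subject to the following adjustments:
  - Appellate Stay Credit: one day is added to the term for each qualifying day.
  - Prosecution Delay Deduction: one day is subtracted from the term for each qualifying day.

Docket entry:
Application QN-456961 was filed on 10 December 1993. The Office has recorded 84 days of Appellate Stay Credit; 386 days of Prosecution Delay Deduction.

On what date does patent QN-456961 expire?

Base term: filing date + 21 years → 10 December 2014.
Appellate Stay Credit: +84 days → 4 March 2015.
Prosecution Delay Deduction: −386 days → 11 February 2014.

2014-02-11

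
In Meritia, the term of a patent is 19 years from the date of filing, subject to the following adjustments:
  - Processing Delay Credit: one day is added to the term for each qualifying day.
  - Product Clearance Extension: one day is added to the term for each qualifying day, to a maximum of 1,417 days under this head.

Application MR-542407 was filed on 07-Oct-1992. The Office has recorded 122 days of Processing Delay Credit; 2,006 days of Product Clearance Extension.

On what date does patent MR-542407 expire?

December 24, 2015

Base term: filing date + 19 years → 7 October 2011.
Processing Delay Credit: +122 days → 6 February 2012.
Product Clearance Extension: 2006 days claimed exceeds the 1417-day cap, so +1417 days → 24 December 2015.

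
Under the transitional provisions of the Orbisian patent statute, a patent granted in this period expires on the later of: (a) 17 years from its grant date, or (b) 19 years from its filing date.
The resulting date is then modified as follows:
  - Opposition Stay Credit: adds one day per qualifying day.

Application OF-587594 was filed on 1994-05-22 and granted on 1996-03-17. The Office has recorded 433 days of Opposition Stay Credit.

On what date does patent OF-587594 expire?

2014-07-29

(a) grant + 17 years → 17 March 2013.
(b) filing + 19 years → 22 May 2013.
Later of the two: 22 May 2013.
Opposition Stay Credit: +433 days → 29 July 2014.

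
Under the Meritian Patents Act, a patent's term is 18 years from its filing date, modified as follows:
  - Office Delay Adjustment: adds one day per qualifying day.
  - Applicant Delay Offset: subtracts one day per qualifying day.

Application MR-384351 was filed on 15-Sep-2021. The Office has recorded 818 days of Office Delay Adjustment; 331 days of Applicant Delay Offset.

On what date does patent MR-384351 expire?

2041-01-14

Base term: filing date + 18 years → 15 September 2039.
Office Delay Adjustment: +818 days → 11 December 2041.
Applicant Delay Offset: −331 days → 14 January 2041.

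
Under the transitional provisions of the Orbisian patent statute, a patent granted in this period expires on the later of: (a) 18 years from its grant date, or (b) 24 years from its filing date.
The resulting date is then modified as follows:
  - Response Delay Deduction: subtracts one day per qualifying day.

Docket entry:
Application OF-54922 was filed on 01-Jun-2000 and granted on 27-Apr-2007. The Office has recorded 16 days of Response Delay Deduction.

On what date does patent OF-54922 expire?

(a) grant + 18 years → 27 April 2025.
(b) filing + 24 years → 1 June 2024.
Later of the two: 27 April 2025.
Response Delay Deduction: −16 days → 11 April 2025.

April 11, 2025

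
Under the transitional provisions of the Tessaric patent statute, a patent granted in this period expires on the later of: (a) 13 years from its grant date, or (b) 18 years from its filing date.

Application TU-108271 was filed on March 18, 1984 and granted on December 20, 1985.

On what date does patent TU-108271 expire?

(a) grant + 13 years → 20 December 1998.
(b) filing + 18 years → 18 March 2002.
Later of the two: 18 March 2002.

March 18, 2002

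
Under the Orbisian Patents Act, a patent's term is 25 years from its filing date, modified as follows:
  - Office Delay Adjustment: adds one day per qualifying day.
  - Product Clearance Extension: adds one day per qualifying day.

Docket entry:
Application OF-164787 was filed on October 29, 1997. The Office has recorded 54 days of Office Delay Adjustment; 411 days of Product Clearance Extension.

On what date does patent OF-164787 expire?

Base term: filing date + 25 years → 29 October 2022.
Office Delay Adjustment: +54 days → 22 December 2022.
Product Clearance Extension: +411 days → 6 February 2024.

2024-02-06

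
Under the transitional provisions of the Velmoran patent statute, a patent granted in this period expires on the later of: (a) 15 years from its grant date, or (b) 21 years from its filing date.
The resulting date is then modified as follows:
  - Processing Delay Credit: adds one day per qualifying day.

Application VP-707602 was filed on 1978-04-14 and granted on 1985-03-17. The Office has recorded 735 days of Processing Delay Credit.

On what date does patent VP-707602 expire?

2002-03-22

(a) grant + 15 years → 17 March 2000.
(b) filing + 21 years → 14 April 1999.
Later of the two: 17 March 2000.
Processing Delay Credit: +735 days → 22 March 2002.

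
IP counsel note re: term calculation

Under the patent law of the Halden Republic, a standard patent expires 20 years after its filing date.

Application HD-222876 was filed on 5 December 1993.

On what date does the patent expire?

December 5, 2013

Filing date + 20 years → 5 December 2013.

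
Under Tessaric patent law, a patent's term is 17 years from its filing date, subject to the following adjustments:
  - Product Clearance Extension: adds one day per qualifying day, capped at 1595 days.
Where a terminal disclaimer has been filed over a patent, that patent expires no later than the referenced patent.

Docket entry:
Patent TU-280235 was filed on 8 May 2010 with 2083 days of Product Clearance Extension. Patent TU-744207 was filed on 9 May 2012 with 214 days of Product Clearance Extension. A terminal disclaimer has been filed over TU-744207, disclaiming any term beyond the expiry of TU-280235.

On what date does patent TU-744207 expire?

Natural term of TU-744207:
  Base: filing + 17 years → 9 May 2029.
  Product Clearance Extension: 214 days (within the 1595-day cap) → +214 days → 9 December 2029.
Expiry of referenced patent TU-280235:
  Base: filing + 17 years → 8 May 2027.
  Product Clearance Extension: 2083 days claimed exceeds the 1595-day cap, so +1595 days → 19 September 2031.
Terminal disclaimer: TU-744207 expires on the earlier of 9 December 2029 and 19 September 2031.

2029-12-09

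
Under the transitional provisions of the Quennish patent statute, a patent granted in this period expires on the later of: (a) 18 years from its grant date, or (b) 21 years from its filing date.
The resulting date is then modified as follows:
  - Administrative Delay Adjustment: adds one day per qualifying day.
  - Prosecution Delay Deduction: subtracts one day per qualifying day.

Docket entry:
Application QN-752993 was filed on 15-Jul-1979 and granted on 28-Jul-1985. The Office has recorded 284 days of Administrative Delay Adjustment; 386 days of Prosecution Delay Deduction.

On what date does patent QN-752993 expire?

April 17, 2003

(a) grant + 18 years → 28 July 2003.
(b) filing + 21 years → 15 July 2000.
Later of the two: 28 July 2003.
Administrative Delay Adjustment: +284 days → 7 May 2004.
Prosecution Delay Deduction: −386 days → 17 April 2003.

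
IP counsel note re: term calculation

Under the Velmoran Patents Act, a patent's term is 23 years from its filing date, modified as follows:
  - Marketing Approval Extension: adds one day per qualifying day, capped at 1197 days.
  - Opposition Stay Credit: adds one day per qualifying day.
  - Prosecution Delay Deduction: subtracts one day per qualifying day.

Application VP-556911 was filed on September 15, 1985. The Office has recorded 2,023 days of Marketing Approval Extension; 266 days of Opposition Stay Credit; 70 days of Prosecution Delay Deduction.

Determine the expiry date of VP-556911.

July 9, 2012

Base term: filing date + 23 years → 15 September 2008.
Marketing Approval Extension: 2023 days claimed exceeds the 1197-day cap, so +1197 days → 26 December 2011.
Opposition Stay Credit: +266 days → 17 September 2012.
Prosecution Delay Deduction: −70 days → 9 July 2012.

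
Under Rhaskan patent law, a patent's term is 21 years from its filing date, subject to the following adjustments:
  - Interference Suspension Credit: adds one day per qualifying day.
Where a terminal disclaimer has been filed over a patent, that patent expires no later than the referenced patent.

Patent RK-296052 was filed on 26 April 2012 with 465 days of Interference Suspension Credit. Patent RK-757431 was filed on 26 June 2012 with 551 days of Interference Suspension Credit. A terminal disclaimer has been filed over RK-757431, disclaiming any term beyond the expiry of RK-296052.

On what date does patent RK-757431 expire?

Natural term of RK-757431:
  Base: filing + 21 years → 26 June 2033.
  Interference Suspension Credit: +551 days → 29 December 2034.
Expiry of referenced patent RK-296052:
  Base: filing + 21 years → 26 April 2033.
  Interference Suspension Credit: +465 days → 4 August 2034.
Terminal disclaimer: RK-757431 expires on the earlier of 29 December 2034 and 4 August 2034.

August 4, 2034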